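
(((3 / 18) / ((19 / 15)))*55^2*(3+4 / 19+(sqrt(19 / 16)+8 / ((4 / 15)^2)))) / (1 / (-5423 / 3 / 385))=-6557356025 / 30324 - 1491325*sqrt(19) / 3192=-218279.62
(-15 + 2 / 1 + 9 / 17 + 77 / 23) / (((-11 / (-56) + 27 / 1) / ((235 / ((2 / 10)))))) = -234708600 / 595493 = -394.14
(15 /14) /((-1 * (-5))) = 0.21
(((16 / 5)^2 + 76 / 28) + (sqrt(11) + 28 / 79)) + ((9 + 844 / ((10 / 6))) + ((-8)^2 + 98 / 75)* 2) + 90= sqrt(11) + 31078132 / 41475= 752.64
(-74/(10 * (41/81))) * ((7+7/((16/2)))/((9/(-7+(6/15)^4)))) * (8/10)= 91447461/1281250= 71.37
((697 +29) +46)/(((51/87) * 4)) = 5597/17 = 329.24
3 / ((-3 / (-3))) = 3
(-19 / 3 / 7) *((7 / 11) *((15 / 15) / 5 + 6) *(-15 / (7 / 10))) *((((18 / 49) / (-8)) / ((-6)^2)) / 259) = -2945 / 7817656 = -0.00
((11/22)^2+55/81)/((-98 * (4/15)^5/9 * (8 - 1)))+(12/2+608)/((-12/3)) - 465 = -251898973/401408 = -627.54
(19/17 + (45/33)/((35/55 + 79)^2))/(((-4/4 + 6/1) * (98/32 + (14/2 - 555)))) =-4860983/11848205505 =-0.00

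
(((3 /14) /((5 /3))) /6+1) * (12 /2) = 429 /70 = 6.13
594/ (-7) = -594/ 7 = -84.86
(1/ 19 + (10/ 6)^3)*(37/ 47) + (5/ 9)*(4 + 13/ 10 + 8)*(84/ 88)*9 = 71252479/ 1060884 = 67.16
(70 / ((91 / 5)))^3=125000 / 2197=56.90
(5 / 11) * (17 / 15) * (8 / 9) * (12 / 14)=272 / 693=0.39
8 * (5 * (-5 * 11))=-2200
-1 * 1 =-1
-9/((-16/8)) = 9/2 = 4.50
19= 19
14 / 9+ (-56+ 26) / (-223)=3392 / 2007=1.69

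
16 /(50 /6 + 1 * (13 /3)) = 24 /19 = 1.26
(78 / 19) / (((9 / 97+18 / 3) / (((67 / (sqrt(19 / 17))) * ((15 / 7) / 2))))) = 1267305 * sqrt(323) / 497819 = 45.75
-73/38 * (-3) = 5.76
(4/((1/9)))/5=36/5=7.20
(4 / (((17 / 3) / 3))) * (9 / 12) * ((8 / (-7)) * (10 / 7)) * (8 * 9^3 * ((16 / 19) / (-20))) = 10077696 / 15827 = 636.74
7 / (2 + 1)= 7 / 3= 2.33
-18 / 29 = -0.62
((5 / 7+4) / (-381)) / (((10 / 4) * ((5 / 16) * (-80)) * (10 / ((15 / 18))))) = 11 / 666750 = 0.00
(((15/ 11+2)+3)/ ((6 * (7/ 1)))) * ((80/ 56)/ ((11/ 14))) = 100/ 363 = 0.28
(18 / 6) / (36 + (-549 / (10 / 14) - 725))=-15 / 7288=-0.00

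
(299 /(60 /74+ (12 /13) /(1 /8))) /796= 0.05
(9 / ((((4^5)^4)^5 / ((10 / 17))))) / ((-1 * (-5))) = 9 / 13658973376201417342106677784899882121438725447153739100061696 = 0.00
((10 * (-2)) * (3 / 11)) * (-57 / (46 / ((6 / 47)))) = 10260 / 11891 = 0.86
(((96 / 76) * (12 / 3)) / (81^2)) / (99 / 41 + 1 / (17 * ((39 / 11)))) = 36244 / 114423111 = 0.00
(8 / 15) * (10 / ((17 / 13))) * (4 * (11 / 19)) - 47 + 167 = 125432 / 969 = 129.44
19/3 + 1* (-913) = -2720/3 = -906.67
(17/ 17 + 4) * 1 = 5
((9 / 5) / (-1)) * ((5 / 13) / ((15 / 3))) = -9 / 65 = -0.14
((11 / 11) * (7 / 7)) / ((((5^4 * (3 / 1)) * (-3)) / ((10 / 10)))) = -1 / 5625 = -0.00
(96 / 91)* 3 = 288 / 91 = 3.16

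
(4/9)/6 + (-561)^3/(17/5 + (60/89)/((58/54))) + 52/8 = -123038290202635/2806758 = -43836444.11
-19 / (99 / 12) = -76 / 33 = -2.30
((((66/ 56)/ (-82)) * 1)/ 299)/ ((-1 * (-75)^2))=11/ 1287195000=0.00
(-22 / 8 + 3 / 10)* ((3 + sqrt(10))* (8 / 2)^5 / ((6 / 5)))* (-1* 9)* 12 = 677376 + 225792* sqrt(10) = 1391393.00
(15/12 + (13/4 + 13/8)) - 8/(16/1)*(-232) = 122.12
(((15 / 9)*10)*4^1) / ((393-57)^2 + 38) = 100 / 169401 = 0.00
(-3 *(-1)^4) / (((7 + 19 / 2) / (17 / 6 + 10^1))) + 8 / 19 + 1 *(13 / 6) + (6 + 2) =941 / 114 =8.25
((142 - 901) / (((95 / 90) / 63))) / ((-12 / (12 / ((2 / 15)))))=339752.37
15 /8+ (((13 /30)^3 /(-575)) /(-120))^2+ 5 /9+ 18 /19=3.38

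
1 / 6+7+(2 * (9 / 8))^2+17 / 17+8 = 1019 / 48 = 21.23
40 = 40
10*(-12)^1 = -120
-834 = -834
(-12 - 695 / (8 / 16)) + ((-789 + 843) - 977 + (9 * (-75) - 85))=-3085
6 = 6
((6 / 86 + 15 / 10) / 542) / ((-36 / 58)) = -435 / 93224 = -0.00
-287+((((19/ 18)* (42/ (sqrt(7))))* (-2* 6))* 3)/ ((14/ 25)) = -2850* sqrt(7)/ 7 - 287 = -1364.20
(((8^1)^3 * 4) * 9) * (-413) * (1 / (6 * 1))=-1268736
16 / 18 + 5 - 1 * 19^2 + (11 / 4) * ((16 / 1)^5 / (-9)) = -962260 / 3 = -320753.33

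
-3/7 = -0.43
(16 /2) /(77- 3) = 4 /37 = 0.11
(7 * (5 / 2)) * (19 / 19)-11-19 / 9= 79 / 18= 4.39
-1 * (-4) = 4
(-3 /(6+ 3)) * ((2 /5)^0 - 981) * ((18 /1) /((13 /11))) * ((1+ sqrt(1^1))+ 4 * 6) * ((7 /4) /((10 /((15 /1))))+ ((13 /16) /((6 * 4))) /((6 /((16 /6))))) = 6147295 /18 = 341516.39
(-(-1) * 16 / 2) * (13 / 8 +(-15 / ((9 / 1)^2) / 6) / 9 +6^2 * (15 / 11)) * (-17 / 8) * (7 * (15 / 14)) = -276531095 / 42768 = -6465.84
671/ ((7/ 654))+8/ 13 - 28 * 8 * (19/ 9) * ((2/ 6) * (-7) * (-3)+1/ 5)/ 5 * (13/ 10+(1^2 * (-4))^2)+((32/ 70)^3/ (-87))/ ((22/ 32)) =27156102807794/ 533407875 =50910.58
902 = 902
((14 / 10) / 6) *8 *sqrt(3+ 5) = 5.28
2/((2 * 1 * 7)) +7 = 50/7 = 7.14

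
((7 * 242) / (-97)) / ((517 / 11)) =-1694 / 4559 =-0.37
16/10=8/5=1.60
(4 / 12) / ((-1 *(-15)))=1 / 45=0.02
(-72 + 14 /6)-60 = -389 /3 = -129.67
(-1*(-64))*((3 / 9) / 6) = 32 / 9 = 3.56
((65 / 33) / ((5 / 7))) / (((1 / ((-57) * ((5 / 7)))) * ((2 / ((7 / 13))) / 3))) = -1995 / 22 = -90.68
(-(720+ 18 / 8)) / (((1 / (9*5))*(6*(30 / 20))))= -14445 / 4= -3611.25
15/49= 0.31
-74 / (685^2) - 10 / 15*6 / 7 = -1877418 / 3284575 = -0.57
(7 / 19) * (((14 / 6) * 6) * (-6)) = -588 / 19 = -30.95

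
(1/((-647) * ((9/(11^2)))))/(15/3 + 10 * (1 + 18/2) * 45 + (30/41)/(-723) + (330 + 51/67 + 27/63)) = -560736869/130503985486029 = -0.00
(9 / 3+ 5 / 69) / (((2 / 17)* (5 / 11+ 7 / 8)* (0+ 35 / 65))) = 158576 / 4347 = 36.48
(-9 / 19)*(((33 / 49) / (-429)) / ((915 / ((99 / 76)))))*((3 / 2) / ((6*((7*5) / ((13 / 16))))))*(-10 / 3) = -99 / 4834049920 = -0.00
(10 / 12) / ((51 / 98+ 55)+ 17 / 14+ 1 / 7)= 245 / 16722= 0.01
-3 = -3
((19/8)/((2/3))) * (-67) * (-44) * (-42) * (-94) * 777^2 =25032344890707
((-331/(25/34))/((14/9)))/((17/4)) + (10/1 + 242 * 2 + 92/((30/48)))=573.11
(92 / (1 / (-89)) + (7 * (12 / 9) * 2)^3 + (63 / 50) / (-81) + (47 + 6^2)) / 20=-2160971 / 27000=-80.04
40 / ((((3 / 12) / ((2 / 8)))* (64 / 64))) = 40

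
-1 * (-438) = 438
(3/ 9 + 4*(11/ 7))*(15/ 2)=695/ 14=49.64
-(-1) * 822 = 822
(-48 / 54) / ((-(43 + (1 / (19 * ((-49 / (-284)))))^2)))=6934088 / 336162411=0.02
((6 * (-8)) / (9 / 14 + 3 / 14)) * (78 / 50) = -2184 / 25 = -87.36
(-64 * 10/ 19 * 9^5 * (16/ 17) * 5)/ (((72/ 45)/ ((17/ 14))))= -944784000/ 133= -7103639.10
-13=-13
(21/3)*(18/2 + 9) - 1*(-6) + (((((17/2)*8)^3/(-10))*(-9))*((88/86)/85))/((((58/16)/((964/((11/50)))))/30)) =154052608764/1247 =123538579.60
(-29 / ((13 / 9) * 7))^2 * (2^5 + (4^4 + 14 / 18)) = 19671831 / 8281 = 2375.54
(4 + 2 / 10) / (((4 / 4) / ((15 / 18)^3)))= 175 / 72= 2.43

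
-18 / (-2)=9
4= 4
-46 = -46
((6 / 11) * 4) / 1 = 24 / 11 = 2.18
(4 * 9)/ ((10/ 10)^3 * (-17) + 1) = -9/ 4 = -2.25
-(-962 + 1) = 961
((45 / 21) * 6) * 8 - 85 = 125 / 7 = 17.86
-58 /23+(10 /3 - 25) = -24.19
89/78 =1.14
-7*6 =-42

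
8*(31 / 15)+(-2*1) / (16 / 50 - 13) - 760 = -743.31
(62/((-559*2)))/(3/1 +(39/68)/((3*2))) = -4216/235339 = -0.02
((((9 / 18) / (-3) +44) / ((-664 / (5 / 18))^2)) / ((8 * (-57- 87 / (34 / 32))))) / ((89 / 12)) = -111775 / 120067966116864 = -0.00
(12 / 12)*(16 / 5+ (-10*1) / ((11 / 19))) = -774 / 55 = -14.07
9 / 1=9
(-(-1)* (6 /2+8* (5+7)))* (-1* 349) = -34551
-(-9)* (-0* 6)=0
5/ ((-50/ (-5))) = 0.50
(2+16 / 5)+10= 76 / 5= 15.20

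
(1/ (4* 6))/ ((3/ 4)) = 1/ 18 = 0.06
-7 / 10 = -0.70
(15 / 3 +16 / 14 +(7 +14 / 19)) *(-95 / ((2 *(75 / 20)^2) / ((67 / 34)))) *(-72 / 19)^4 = -1477249892352 / 77540995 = -19051.21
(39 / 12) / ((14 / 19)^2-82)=-361 / 9048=-0.04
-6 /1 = -6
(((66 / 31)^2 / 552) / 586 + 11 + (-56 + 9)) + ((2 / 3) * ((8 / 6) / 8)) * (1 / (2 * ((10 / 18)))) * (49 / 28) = -9280360877 / 259047160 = -35.82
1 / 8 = 0.12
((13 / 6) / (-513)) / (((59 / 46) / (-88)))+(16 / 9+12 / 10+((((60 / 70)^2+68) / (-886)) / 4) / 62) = 1996334761219 / 611015365170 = 3.27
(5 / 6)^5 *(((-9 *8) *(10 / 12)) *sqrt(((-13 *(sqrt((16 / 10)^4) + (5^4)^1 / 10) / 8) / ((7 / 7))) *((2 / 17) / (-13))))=-3125 *sqrt(110602) / 44064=-23.59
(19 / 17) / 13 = 19 / 221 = 0.09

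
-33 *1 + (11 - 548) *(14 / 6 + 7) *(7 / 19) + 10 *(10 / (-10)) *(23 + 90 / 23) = -938963 / 437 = -2148.66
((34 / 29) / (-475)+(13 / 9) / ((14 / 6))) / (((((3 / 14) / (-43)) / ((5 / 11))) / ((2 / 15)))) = -30678092 / 4091175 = -7.50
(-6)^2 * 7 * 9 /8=283.50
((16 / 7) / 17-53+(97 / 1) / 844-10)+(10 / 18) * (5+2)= -53206529 / 903924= -58.86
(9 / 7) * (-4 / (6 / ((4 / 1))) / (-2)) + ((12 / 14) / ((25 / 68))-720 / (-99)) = 21788 / 1925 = 11.32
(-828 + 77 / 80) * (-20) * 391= 25869733 / 4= 6467433.25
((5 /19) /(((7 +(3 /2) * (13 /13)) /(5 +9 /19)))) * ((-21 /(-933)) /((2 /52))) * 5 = 946400 /1908607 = 0.50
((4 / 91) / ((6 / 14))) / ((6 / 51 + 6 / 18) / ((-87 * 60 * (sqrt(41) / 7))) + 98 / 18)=8164080 * sqrt(41) / 159962310423461 + 430488388800 / 22851758631923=0.02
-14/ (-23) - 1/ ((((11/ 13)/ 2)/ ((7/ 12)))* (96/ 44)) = -77/ 3312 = -0.02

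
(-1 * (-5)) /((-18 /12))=-3.33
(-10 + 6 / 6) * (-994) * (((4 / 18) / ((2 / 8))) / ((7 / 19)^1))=21584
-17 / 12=-1.42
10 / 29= 0.34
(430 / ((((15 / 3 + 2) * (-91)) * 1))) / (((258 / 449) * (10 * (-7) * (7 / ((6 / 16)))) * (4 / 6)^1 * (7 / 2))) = 1347 / 3495856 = 0.00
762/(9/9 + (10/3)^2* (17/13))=89154/1817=49.07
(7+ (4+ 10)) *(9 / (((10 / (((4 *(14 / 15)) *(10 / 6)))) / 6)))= 3528 / 5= 705.60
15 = 15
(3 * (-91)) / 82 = -273 / 82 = -3.33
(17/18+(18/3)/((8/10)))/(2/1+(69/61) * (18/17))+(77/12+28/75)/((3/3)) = 7036319/746100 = 9.43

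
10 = 10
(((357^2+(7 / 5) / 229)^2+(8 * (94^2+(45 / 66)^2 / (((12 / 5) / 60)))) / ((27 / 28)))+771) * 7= 487004570576088909911 / 4283118675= 113703263329.75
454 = 454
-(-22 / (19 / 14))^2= -94864 / 361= -262.78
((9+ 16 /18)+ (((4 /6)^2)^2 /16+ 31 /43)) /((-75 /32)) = -1183904 /261225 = -4.53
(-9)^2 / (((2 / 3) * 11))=243 / 22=11.05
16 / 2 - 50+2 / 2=-41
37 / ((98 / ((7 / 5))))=37 / 70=0.53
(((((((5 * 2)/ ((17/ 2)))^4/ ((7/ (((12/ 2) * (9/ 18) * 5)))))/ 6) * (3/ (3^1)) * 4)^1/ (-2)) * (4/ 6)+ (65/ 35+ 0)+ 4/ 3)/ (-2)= -1331969/ 1169294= -1.14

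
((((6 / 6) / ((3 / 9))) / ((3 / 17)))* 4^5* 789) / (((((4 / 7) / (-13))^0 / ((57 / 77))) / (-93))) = -72808768512 / 77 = -945568422.23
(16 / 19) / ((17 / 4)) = 64 / 323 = 0.20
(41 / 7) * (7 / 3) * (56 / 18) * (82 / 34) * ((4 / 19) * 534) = 33512416 / 2907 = 11528.18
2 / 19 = 0.11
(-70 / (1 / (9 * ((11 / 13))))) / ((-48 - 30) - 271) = 6930 / 4537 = 1.53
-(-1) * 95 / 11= 95 / 11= 8.64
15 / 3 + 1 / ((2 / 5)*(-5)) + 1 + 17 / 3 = 67 / 6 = 11.17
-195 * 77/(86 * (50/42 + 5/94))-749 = -18777598/21113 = -889.39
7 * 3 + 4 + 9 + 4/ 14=240/ 7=34.29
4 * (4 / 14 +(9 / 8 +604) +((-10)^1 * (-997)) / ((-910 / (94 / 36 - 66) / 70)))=322488211 / 1638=196879.25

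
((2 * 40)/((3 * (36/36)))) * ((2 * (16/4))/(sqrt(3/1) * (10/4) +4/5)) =-51200/5433 +160000 * sqrt(3)/5433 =41.58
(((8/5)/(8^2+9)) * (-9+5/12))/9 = -206/9855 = -0.02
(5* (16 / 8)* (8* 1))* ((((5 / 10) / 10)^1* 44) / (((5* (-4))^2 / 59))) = 649 / 25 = 25.96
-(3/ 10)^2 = -9/ 100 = -0.09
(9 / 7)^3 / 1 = 729 / 343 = 2.13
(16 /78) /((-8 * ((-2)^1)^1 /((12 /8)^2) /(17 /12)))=17 /416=0.04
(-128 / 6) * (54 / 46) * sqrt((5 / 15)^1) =-192 * sqrt(3) / 23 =-14.46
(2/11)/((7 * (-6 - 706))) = -1/27412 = -0.00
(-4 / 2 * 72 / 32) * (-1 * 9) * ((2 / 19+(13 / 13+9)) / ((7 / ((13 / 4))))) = 25272 / 133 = 190.02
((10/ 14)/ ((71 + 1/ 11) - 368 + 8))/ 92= -55/ 2046632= -0.00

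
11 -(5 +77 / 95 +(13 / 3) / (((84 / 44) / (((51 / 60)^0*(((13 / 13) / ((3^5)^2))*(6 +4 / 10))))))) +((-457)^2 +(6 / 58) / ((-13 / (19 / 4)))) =111306661208350351 / 532939663620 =208854.15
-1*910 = -910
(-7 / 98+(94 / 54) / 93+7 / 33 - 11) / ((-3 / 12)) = 8383982 / 193347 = 43.36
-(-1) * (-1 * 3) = -3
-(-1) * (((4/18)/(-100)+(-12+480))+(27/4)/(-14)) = 5890697/12600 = 467.52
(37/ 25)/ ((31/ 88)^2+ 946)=286528/ 183169625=0.00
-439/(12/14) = -3073/6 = -512.17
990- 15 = 975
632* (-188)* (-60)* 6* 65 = 2780294400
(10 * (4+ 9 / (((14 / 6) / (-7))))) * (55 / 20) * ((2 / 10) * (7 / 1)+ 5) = -4048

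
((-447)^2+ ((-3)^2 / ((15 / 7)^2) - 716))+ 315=4985249 / 25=199409.96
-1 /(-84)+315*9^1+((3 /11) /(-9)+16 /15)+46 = 13315063 /4620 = 2882.05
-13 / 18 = -0.72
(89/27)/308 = 89/8316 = 0.01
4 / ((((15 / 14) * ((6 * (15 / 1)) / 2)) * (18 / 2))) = 56 / 6075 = 0.01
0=0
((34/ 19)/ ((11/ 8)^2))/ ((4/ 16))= 8704/ 2299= 3.79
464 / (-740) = -116 / 185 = -0.63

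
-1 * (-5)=5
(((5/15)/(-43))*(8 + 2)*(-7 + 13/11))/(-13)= -640/18447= -0.03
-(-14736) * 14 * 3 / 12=51576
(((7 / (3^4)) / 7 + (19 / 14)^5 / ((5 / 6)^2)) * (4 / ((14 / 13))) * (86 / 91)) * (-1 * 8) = -311051262212 / 1667674575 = -186.52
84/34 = 42/17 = 2.47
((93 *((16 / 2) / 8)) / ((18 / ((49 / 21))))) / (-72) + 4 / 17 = 1495 / 22032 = 0.07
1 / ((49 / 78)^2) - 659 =-1576175 / 2401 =-656.47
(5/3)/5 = 1/3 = 0.33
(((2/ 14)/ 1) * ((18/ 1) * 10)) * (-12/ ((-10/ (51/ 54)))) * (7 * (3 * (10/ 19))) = 6120/ 19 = 322.11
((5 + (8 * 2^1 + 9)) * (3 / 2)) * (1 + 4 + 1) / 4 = 135 / 2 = 67.50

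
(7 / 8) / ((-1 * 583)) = -7 / 4664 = -0.00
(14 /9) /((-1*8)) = -7 /36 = -0.19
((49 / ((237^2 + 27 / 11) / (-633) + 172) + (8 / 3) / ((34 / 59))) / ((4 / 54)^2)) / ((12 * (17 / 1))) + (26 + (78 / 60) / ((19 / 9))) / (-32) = 129988331237 / 33956344000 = 3.83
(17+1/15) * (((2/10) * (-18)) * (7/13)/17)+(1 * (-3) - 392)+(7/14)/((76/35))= -333161929/839800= -396.72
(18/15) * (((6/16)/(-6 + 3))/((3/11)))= -11/20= -0.55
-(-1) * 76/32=2.38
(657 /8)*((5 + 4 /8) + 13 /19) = 154395 /304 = 507.88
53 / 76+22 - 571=-41671 / 76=-548.30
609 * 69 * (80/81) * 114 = 14193760/3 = 4731253.33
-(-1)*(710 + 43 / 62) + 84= 49271 / 62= 794.69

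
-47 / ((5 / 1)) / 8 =-47 / 40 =-1.18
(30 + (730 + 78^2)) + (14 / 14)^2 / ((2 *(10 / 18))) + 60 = 69049 / 10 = 6904.90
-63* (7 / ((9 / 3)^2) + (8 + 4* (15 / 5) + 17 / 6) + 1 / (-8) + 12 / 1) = -2235.62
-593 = -593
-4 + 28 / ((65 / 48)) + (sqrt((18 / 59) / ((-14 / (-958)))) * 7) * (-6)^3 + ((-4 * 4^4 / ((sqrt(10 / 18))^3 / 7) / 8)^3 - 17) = -14158437285888 * sqrt(5) / 3125 - 648 * sqrt(395654) / 59 - 21 / 65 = -10130959941.23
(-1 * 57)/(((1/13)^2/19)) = -183027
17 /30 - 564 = -16903 /30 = -563.43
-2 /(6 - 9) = 2 /3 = 0.67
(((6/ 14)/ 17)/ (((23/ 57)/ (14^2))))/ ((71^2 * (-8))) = -1197/ 3942062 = -0.00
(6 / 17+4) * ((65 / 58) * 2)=4810 / 493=9.76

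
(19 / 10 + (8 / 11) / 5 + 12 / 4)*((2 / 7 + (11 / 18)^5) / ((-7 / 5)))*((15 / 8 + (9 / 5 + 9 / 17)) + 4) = -144687572077 / 13191704064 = -10.97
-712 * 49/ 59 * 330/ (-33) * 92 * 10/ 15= 64193920/ 177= 362677.51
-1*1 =-1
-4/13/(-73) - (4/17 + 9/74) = -421069/1193842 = -0.35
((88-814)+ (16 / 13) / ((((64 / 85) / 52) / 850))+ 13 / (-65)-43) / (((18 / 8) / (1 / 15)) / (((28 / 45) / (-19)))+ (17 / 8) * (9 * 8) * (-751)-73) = -40029248 / 64963685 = -0.62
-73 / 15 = -4.87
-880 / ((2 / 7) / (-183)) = 563640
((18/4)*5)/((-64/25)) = -1125/128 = -8.79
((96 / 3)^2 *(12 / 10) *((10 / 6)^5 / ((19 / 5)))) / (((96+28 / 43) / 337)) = 23185600000 / 1599021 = 14499.87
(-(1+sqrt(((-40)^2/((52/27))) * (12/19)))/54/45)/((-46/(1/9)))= 1/1006020+2 * sqrt(247)/1380483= 0.00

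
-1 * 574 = -574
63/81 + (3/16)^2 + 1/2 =3025/2304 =1.31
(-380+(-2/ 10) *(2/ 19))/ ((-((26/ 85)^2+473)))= 17389130/ 21647973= 0.80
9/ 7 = 1.29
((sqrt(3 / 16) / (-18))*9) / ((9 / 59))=-59*sqrt(3) / 72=-1.42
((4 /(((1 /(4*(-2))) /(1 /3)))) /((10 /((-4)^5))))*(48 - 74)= -425984 /15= -28398.93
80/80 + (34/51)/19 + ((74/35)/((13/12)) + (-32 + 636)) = 15742201/25935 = 606.99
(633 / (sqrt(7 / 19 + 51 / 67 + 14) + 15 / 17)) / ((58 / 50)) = 114.35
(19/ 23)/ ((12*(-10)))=-19/ 2760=-0.01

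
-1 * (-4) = 4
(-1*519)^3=-139798359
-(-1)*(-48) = -48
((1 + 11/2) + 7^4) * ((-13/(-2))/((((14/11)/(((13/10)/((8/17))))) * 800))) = 30433689/716800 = 42.46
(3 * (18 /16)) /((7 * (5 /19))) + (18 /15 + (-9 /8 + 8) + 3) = 1807 /140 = 12.91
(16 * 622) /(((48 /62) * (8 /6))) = 9641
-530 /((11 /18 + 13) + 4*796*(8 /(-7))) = 66780 /456781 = 0.15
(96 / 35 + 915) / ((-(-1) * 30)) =10707 / 350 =30.59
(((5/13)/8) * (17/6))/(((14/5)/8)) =0.39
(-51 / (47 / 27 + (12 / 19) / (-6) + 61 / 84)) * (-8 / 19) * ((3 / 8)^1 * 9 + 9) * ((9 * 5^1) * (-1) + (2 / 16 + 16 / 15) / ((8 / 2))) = -5029.92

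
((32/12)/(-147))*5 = -40/441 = -0.09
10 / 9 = 1.11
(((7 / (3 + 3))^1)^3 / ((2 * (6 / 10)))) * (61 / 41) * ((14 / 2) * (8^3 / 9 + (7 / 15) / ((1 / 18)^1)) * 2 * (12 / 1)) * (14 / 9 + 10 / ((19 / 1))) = 76593830404 / 1703673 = 44958.06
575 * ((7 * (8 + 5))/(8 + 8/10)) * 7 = 1831375/44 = 41622.16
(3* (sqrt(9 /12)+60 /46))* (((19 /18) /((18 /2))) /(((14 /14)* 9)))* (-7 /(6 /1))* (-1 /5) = 0.02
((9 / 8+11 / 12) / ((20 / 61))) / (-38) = -2989 / 18240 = -0.16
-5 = -5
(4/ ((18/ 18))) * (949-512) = 1748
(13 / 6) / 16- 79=-7571 / 96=-78.86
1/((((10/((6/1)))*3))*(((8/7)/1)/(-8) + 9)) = 7/310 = 0.02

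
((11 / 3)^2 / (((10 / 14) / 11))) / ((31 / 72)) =74536 / 155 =480.88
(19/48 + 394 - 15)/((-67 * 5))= -18211/16080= -1.13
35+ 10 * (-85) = -815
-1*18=-18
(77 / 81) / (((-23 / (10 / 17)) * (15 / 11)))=-1694 / 95013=-0.02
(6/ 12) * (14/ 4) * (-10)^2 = 175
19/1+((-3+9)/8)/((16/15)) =19.70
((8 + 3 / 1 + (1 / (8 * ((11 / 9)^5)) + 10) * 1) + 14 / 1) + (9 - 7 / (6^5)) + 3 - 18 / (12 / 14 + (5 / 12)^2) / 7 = 57967573380385 / 1301173546464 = 44.55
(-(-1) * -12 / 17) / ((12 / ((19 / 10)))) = -19 / 170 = -0.11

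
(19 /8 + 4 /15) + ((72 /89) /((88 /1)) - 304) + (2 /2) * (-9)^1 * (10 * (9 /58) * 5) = -1264569413 /3406920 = -371.18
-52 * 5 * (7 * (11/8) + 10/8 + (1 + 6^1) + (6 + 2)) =-13455/2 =-6727.50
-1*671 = -671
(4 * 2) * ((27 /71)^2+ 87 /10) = 1783428 /25205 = 70.76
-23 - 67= -90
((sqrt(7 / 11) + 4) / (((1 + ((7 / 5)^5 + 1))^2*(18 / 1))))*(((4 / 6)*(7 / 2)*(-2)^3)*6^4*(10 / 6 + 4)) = -671.21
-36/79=-0.46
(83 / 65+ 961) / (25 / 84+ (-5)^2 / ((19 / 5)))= 99826608 / 713375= 139.94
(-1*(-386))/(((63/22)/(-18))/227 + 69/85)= 327706280/688577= 475.92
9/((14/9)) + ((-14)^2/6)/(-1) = -1129/42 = -26.88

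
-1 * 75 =-75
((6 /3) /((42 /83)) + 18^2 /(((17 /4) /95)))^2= 6692211998761 /127449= 52508940.82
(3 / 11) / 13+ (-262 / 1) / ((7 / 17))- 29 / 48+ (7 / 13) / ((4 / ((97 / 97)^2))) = -30593809 / 48048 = -636.73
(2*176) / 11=32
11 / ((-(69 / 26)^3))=-193336 / 328509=-0.59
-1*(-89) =89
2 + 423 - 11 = 414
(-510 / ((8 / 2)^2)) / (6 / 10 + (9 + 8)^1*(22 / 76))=-24225 / 4196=-5.77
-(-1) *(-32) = -32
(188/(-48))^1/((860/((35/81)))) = -329/167184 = -0.00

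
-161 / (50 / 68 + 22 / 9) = -7038 / 139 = -50.63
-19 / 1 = -19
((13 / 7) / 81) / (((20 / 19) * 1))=247 / 11340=0.02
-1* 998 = -998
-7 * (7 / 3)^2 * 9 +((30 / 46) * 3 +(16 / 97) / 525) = -399455332 / 1171275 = -341.04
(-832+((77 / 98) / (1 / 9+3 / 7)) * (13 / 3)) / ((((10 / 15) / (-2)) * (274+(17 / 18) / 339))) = 513913491 / 56846810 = 9.04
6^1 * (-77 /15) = -154 /5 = -30.80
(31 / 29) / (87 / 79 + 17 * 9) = 2449 / 353046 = 0.01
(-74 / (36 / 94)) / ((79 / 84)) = -48692 / 237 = -205.45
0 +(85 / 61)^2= 7225 / 3721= 1.94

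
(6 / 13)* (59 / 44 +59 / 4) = 1062 / 143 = 7.43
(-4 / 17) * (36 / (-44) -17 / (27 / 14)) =11444 / 5049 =2.27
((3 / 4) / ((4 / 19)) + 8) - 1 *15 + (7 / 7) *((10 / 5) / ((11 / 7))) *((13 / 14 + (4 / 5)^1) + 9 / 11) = -0.20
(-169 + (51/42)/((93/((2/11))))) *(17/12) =-239.41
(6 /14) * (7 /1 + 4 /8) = 45 /14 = 3.21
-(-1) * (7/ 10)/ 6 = 7/ 60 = 0.12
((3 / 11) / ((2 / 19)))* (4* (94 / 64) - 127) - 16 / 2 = -56641 / 176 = -321.82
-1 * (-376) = 376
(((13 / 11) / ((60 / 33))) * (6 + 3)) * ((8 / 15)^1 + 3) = 2067 / 100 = 20.67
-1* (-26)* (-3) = -78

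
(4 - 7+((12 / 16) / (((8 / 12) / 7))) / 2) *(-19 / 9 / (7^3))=-0.01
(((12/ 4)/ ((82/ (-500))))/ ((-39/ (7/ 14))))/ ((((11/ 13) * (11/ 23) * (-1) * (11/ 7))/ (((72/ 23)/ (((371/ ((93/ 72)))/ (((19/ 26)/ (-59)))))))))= 220875/ 4436731442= 0.00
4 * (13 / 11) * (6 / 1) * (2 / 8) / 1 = 7.09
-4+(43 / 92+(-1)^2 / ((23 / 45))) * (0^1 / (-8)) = -4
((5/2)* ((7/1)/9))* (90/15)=35/3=11.67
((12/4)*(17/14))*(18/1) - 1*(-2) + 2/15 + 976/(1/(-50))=-5116891/105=-48732.30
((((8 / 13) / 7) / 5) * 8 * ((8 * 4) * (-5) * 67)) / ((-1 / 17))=2332672 / 91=25633.76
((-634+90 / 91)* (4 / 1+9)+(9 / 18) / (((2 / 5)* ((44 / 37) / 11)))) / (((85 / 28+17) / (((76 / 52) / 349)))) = -17487011 / 10181028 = -1.72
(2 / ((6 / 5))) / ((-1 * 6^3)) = -5 / 648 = -0.01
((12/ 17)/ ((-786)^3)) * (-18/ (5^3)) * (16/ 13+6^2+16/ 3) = 332/ 37262108325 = 0.00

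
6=6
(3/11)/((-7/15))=-45/77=-0.58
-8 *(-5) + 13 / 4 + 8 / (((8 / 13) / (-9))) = -295 / 4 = -73.75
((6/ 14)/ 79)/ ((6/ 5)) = 5/ 1106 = 0.00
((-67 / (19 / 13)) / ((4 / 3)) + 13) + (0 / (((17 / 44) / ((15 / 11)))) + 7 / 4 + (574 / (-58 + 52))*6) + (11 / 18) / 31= -6293473 / 10602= -593.61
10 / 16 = 5 / 8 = 0.62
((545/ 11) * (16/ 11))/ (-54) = -4360/ 3267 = -1.33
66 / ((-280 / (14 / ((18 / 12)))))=-11 / 5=-2.20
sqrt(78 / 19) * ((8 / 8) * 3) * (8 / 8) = 3 * sqrt(1482) / 19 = 6.08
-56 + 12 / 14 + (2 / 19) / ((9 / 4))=-65950 / 1197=-55.10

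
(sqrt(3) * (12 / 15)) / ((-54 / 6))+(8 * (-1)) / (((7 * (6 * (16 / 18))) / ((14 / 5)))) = -3 / 5- 4 * sqrt(3) / 45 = -0.75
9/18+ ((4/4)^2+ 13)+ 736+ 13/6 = 2258/3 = 752.67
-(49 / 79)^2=-2401 / 6241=-0.38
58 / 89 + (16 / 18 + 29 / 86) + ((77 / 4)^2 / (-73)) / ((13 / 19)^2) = -60954105779 / 6798772656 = -8.97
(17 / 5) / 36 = 17 / 180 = 0.09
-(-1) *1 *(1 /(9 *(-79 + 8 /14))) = -7 /4941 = -0.00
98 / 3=32.67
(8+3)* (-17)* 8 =-1496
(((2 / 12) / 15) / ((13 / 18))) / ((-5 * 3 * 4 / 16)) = -4 / 975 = -0.00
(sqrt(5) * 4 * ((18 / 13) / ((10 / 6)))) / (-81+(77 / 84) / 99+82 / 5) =-0.12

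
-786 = -786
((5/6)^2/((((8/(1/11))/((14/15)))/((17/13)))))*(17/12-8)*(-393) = 6157655/247104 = 24.92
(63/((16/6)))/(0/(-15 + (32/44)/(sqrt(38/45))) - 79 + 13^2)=21/80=0.26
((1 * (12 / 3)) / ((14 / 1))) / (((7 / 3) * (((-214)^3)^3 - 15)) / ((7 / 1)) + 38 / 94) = -0.00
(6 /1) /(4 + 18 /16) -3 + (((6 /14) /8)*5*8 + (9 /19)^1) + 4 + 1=31558 /5453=5.79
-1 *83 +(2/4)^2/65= -21579/260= -83.00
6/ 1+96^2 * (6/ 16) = 3462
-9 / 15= -3 / 5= -0.60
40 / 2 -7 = 13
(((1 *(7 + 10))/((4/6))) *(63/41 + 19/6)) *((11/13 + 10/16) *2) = 352.88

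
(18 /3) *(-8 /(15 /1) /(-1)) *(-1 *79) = -1264 /5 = -252.80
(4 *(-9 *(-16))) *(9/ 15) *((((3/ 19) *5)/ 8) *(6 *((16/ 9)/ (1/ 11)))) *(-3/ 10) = -114048/ 95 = -1200.51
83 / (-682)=-83 / 682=-0.12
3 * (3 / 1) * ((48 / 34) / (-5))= -216 / 85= -2.54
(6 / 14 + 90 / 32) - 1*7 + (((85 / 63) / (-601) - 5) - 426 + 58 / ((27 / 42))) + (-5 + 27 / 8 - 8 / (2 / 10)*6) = -50728973 / 86544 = -586.16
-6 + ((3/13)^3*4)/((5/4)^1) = -65478/10985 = -5.96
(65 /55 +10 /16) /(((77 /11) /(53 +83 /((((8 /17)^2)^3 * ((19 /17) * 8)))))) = 5751020765757 /24545067008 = 234.30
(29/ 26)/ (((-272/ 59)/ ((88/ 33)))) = -1711/ 2652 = -0.65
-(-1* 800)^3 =512000000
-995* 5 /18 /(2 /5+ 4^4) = -24875 /23076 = -1.08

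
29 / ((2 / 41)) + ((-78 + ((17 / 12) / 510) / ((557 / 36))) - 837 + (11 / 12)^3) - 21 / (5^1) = -1558904557 / 4812480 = -323.93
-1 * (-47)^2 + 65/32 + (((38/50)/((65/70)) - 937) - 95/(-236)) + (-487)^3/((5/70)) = -992204321681217/613600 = -1617021384.75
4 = 4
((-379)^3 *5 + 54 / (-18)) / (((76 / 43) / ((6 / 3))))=-5852293507 / 19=-308015447.74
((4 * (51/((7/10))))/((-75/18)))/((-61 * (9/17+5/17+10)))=5202/49105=0.11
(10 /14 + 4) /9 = 11 /21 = 0.52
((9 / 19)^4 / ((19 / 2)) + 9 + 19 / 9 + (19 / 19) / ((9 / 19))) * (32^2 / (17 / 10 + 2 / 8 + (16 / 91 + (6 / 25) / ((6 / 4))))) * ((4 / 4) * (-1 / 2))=-1373410457036800 / 463548017691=-2962.82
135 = 135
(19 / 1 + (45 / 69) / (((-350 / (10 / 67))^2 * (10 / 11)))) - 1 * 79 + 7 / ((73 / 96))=-937957693791 / 18465725950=-50.79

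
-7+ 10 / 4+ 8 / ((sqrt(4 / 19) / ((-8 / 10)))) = -16 * sqrt(19) / 5 - 9 / 2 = -18.45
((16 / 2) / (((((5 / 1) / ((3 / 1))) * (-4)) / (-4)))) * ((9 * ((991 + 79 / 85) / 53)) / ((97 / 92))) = 1675487808 / 2184925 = 766.84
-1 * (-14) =14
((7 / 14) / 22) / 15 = 1 / 660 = 0.00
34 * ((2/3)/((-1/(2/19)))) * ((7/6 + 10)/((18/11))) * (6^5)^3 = -145455498067968/19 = -7655552529893.05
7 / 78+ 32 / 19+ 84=127117 / 1482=85.77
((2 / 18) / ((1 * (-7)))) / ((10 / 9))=-1 / 70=-0.01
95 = 95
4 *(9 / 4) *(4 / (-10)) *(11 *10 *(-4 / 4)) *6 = 2376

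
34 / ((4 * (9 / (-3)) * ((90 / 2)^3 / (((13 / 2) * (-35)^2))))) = -0.25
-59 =-59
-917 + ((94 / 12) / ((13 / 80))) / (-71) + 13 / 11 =-27915586 / 30459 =-916.50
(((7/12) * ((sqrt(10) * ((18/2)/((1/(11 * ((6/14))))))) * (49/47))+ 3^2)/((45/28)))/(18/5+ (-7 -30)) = -3773 * sqrt(10)/7849 -28/167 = -1.69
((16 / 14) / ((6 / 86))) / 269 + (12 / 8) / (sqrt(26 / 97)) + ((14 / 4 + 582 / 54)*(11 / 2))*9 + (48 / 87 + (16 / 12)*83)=3*sqrt(2522) / 52 + 178680501 / 218428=820.93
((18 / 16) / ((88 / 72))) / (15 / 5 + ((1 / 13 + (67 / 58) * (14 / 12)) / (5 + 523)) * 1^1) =0.31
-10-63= -73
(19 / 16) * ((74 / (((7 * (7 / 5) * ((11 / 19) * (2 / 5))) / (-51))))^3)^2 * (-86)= -423657710859865016877015771775634765625 / 196165476760726088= -2159695568535863343016.55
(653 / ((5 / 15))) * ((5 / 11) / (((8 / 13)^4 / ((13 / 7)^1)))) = 3636814935 / 315392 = 11531.09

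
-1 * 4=-4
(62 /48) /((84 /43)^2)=57319 /169344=0.34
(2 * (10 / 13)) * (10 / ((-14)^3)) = -25 / 4459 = -0.01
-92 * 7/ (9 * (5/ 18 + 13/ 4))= -20.28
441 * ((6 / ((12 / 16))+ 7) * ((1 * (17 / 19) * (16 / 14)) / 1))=128520 / 19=6764.21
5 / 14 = 0.36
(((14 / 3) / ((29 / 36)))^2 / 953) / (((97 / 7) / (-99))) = -19559232 / 77742881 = -0.25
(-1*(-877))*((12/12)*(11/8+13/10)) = 93839/40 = 2345.98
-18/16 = -9/8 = -1.12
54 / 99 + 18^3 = 64158 / 11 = 5832.55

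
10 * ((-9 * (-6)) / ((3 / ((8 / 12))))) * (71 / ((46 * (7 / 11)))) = 46860 / 161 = 291.06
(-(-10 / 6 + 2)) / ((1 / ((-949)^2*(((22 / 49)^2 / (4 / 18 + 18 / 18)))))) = -49512.42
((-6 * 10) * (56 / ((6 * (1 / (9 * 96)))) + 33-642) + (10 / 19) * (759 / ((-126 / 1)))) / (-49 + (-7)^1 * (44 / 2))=178473965 / 80997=2203.46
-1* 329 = -329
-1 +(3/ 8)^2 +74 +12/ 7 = 33535/ 448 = 74.85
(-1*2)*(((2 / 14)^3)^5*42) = -12 / 678223072849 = -0.00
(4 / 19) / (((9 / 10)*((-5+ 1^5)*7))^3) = -0.00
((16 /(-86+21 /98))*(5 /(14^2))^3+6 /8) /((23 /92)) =60555371 /20185207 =3.00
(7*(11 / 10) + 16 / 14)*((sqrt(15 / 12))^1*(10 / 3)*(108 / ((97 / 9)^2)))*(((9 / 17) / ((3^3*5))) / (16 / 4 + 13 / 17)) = 3714*sqrt(5) / 329315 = 0.03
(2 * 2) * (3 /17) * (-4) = -48 /17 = -2.82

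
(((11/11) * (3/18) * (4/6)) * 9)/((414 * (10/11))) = 11/4140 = 0.00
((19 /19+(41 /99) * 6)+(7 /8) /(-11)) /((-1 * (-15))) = 899 /3960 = 0.23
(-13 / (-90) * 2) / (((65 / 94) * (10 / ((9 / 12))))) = 0.03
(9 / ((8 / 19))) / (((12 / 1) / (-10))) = -285 / 16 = -17.81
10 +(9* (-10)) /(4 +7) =20 /11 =1.82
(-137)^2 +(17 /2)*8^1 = 18837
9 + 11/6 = 10.83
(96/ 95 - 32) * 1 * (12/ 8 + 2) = -10304/ 95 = -108.46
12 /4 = 3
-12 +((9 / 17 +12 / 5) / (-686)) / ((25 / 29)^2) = -437534409 / 36443750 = -12.01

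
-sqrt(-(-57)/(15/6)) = -sqrt(570)/5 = -4.77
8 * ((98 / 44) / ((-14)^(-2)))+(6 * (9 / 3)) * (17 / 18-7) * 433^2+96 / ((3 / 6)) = -224758783 / 11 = -20432616.64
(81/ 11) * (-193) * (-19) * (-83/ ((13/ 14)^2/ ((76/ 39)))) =-122411559312/ 24167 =-5065236.04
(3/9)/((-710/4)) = -0.00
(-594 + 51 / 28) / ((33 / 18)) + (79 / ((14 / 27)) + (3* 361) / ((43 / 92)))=7106952 / 3311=2146.47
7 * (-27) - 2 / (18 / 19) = -1720 / 9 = -191.11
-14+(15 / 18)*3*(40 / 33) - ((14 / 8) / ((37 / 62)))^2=-3536249 / 180708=-19.57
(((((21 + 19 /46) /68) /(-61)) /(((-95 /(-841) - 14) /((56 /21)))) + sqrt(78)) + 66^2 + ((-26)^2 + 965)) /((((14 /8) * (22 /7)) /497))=994 * sqrt(78) /11 + 4981429755436456 /9192342357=542708.89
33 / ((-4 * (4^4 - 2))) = -33 / 1016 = -0.03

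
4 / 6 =0.67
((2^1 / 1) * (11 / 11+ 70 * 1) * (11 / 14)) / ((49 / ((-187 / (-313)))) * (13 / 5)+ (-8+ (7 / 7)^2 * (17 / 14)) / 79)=115377130 / 220426561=0.52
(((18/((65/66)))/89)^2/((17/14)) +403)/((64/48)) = 687890598873/2275703300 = 302.28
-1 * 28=-28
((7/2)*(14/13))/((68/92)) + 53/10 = 22983/2210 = 10.40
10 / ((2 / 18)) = 90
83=83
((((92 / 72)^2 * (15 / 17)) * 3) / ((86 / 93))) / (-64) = -81995 / 1122816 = -0.07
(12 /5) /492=1 /205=0.00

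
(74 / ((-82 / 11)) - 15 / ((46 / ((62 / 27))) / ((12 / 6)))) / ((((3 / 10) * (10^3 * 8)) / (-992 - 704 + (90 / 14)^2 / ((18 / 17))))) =15744493297 / 1996142400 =7.89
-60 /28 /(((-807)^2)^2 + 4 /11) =-33 /6531529004021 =-0.00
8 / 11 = 0.73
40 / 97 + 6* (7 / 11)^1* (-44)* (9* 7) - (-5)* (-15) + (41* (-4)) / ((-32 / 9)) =-8235271 / 776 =-10612.46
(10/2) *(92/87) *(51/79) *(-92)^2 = 66188480/2291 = 28890.65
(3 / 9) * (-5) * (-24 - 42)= 110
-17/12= -1.42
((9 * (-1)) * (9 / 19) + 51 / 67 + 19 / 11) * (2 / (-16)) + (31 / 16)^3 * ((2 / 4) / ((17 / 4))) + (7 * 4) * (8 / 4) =27826908013 / 487528448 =57.08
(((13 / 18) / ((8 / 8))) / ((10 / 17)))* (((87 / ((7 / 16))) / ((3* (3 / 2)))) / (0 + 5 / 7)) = 51272 / 675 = 75.96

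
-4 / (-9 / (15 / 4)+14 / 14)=20 / 7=2.86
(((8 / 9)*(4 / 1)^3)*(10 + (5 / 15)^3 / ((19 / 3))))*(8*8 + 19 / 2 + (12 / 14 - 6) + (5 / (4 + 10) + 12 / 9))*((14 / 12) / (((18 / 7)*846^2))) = 0.03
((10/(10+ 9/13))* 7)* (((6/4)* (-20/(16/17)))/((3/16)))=-154700/139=-1112.95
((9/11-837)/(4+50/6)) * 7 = -193158/407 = -474.59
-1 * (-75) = 75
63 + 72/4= 81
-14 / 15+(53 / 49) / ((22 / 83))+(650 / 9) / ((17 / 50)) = 177770543 / 824670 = 215.57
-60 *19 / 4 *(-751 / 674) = 214035 / 674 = 317.56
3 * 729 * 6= 13122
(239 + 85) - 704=-380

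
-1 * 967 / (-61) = 967 / 61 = 15.85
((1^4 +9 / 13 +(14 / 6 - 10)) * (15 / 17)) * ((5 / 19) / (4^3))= -5825 / 268736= -0.02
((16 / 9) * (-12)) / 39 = -64 / 117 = -0.55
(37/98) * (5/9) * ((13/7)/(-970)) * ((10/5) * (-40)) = 9620/299439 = 0.03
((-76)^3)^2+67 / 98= 18884593000515 / 98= 192699928576.68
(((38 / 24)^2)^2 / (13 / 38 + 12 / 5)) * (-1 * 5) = -61902475 / 5401728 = -11.46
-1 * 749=-749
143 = 143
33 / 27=11 / 9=1.22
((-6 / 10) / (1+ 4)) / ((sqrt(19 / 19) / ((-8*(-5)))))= -24 / 5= -4.80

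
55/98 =0.56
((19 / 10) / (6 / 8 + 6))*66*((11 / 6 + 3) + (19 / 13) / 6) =18392 / 195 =94.32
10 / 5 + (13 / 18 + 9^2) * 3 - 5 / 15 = 1481 / 6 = 246.83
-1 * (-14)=14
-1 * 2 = -2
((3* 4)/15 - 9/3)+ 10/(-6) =-58/15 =-3.87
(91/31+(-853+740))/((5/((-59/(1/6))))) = 1207848/155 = 7792.57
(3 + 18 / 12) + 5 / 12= 59 / 12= 4.92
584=584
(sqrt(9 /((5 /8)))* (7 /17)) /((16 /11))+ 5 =231* sqrt(10) /680+ 5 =6.07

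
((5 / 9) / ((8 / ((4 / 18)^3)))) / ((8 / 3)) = 5 / 17496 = 0.00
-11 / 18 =-0.61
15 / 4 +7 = 43 / 4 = 10.75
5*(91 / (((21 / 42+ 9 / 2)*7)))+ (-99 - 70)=-156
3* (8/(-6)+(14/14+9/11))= 16/11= 1.45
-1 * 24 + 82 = 58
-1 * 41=-41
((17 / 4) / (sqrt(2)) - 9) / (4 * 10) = -9 / 40 + 17 * sqrt(2) / 320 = -0.15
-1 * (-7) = 7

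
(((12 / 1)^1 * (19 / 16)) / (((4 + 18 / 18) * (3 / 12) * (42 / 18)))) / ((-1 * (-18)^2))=-19 / 1260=-0.02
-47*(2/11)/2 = -47/11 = -4.27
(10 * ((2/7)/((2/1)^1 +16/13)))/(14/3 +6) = 65/784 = 0.08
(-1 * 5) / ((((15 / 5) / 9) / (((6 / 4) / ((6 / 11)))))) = -165 / 4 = -41.25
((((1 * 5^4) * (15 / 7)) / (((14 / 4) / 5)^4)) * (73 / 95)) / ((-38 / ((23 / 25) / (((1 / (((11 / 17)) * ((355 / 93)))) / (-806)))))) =21308608750000 / 103144559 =206589.75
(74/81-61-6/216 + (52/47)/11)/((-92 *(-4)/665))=-6685086065/61642944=-108.45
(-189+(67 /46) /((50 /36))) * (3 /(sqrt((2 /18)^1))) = -1691.56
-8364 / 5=-1672.80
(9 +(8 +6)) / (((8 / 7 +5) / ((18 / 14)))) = 207 / 43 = 4.81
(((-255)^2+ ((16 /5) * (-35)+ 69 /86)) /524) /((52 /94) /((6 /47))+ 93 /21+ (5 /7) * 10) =117234327 /15051376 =7.79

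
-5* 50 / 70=-25 / 7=-3.57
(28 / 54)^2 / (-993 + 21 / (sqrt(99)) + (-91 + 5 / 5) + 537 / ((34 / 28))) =-66541706 / 158583960027- 198254 * sqrt(11) / 475751880081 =-0.00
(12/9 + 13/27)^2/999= 0.00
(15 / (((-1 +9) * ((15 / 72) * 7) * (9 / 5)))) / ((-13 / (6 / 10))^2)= 9 / 5915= 0.00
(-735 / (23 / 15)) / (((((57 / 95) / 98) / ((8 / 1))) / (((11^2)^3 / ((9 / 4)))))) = -34028143688000 / 69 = -493161502724.64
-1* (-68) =68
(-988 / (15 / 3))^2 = 976144 / 25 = 39045.76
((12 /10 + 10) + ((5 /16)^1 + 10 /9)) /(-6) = -9089 /4320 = -2.10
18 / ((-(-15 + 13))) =9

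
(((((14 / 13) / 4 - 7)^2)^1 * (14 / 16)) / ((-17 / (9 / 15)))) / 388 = -128625 / 35671168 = -0.00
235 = 235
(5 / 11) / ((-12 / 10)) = -25 / 66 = -0.38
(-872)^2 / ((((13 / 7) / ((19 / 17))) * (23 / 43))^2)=962571.38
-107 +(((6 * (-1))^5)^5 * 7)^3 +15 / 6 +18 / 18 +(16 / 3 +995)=-47292159887641859339723255949287935796529336527430090970098427 / 6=-7882026647940309889953876000000000000000000000000000000000000.00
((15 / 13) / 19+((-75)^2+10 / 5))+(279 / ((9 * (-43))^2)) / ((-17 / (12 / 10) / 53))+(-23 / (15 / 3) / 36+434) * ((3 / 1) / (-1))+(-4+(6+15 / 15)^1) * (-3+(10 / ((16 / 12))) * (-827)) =-443820448599 / 31055804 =-14291.06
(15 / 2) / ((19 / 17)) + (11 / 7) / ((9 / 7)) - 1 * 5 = 1003 / 342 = 2.93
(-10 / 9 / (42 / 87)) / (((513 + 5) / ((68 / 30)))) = -493 / 48951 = -0.01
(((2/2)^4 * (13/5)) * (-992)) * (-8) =103168/5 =20633.60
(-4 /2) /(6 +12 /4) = -2 /9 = -0.22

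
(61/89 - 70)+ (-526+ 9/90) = -529741/890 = -595.21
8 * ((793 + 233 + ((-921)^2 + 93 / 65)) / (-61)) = -441619584 / 3965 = -111379.47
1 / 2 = 0.50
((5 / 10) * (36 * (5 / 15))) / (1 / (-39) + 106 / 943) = 69.15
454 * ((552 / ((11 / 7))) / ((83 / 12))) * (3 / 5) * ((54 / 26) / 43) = 1705136832 / 2551835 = 668.20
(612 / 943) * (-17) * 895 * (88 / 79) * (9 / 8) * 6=-5531078520 / 74497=-74245.65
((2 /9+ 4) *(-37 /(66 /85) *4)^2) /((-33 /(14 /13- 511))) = 9966275918200 /4204629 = 2370310.42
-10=-10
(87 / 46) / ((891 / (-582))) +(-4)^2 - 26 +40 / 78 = -317399 / 29601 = -10.72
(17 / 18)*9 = 17 / 2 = 8.50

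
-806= -806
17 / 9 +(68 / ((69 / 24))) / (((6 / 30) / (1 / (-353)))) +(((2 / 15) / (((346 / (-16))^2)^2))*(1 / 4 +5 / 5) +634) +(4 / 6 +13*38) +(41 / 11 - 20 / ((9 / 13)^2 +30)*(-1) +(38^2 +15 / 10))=6379103530850649177935 / 2472421089043272114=2580.10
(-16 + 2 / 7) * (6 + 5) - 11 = -1287 / 7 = -183.86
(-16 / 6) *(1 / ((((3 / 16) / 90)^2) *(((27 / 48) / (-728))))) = 2385510400 / 3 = 795170133.33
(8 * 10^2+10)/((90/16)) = 144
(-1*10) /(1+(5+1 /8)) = -80 /49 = -1.63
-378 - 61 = -439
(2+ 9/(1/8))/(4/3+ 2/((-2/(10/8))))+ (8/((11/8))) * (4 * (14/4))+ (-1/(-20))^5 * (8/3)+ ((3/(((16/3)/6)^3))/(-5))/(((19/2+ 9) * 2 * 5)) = 1893917380253/1953600000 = 969.45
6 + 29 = 35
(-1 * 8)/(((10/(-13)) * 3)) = 52/15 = 3.47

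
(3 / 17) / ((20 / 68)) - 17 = -82 / 5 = -16.40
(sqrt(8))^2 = 8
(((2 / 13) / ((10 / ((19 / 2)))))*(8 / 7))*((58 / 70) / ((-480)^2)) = 551 / 917280000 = 0.00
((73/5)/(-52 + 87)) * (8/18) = 292/1575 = 0.19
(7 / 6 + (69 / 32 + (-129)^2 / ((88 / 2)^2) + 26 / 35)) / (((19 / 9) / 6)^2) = 1250864613 / 12230680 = 102.27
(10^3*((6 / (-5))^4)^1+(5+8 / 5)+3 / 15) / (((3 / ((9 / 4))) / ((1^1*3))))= 46809 / 10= 4680.90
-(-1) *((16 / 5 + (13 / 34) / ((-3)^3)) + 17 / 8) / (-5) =-97507 / 91800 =-1.06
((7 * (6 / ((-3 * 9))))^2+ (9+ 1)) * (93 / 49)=31186 / 1323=23.57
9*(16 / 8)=18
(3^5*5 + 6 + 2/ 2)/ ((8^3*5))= 611/ 1280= 0.48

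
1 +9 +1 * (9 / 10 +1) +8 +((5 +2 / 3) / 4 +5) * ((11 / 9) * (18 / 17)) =28.20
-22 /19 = -1.16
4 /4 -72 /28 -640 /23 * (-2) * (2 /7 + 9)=82947 /161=515.20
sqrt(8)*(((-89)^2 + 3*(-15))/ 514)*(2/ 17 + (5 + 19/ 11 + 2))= 1184264*sqrt(2)/ 4369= 383.34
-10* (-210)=2100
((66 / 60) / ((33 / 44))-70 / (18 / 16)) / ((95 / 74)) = -202316 / 4275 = -47.33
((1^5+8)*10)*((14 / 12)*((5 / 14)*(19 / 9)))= 475 / 6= 79.17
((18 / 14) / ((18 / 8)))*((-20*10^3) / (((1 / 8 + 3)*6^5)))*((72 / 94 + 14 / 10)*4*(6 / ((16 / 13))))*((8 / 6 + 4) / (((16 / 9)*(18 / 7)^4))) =-11348155 / 8325909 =-1.36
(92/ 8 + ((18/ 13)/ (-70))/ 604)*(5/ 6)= 3160421/ 329784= 9.58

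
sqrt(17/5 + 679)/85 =2 * sqrt(4265)/425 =0.31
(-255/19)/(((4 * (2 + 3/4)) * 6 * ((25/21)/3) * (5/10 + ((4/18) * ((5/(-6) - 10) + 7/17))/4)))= 983178/151525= 6.49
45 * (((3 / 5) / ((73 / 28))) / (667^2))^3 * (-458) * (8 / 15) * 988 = -0.00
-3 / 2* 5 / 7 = -15 / 14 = -1.07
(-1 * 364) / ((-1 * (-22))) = -182 / 11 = -16.55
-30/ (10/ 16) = -48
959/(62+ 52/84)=20139/1315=15.31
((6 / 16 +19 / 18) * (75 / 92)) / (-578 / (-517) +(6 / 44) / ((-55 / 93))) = 73220125 / 55715568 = 1.31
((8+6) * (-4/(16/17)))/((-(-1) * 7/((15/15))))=-17/2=-8.50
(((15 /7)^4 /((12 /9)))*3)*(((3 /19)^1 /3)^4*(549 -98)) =205486875 /1251602884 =0.16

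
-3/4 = -0.75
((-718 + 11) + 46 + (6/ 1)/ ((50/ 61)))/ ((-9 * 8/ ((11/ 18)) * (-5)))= -1.11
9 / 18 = 1 / 2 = 0.50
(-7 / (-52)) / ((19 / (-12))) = -21 / 247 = -0.09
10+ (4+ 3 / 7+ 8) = 157 / 7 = 22.43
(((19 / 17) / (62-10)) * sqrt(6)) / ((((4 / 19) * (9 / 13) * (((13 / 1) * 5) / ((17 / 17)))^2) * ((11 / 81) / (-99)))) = -29241 * sqrt(6) / 1149200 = -0.06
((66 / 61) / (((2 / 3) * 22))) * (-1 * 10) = -45 / 61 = -0.74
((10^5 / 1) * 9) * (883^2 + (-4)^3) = 701662500000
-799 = -799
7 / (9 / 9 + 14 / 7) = 7 / 3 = 2.33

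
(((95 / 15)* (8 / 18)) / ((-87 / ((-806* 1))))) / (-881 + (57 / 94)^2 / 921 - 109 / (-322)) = -26752759956832 / 903465940063815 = -0.03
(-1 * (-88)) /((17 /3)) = 264 /17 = 15.53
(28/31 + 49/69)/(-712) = -3451/1522968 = -0.00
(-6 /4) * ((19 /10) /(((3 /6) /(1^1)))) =-57 /10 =-5.70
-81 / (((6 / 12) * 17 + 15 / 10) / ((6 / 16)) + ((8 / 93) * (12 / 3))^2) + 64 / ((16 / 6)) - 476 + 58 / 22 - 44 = -1264946787 / 2548304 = -496.39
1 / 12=0.08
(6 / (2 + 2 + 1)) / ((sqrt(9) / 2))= 4 / 5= 0.80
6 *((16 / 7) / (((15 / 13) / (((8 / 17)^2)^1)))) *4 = 106496 / 10115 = 10.53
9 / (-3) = -3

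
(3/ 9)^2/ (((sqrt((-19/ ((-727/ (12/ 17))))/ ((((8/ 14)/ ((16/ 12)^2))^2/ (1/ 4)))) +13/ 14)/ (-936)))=-6316141104/ 53474501 +1712256 * sqrt(704463)/ 53474501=-91.24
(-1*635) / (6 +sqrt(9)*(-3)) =635 / 3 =211.67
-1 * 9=-9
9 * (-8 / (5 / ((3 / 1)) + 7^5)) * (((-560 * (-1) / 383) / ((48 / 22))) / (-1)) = 27720 / 9656579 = 0.00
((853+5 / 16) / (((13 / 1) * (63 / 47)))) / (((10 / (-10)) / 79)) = -5632621 / 1456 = -3868.56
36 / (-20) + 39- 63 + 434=2041 / 5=408.20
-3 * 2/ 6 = -1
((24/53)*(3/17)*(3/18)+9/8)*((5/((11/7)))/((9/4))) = 95725/59466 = 1.61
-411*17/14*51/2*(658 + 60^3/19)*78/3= -529254161631/133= -3979354598.73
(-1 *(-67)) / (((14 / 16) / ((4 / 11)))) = 2144 / 77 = 27.84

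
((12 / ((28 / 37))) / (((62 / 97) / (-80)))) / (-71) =430680 / 15407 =27.95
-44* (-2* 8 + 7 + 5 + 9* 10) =-3784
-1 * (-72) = 72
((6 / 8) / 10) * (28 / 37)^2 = 294 / 6845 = 0.04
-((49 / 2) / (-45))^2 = -2401 / 8100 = -0.30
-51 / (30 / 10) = -17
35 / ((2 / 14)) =245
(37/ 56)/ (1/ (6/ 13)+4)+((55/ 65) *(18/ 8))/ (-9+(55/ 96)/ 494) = -1247781/ 11949308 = -0.10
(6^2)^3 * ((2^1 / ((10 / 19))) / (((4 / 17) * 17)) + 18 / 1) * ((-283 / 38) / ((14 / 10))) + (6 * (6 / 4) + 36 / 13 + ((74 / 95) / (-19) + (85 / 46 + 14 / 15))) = -106607526007153 / 22667190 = -4703164.62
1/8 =0.12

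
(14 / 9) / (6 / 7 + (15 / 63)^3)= 14406 / 8063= 1.79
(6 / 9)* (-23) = -46 / 3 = -15.33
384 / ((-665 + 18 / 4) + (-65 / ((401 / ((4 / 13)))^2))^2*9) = -3356026760116992 / 5772540820346449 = -0.58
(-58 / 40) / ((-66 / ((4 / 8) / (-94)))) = -0.00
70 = 70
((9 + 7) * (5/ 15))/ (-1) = -16/ 3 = -5.33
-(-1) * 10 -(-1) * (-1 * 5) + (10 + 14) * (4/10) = 73/5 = 14.60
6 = 6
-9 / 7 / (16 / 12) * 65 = -1755 / 28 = -62.68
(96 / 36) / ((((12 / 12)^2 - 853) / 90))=-0.28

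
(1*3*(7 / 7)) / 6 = 1 / 2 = 0.50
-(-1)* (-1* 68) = -68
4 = 4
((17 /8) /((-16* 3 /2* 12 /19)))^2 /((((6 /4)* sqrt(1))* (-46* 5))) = -104329 /1831403520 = -0.00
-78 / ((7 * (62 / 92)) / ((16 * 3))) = -172224 / 217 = -793.66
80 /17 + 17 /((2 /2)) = 369 /17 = 21.71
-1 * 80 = -80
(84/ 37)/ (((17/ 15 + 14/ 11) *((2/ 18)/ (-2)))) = -249480/ 14689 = -16.98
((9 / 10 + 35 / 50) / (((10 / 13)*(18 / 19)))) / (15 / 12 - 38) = -1976 / 33075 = -0.06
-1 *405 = -405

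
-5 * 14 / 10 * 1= -7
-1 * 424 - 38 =-462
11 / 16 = 0.69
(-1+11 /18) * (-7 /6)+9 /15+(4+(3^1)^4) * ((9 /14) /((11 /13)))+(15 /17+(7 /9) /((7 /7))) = 47565851 /706860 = 67.29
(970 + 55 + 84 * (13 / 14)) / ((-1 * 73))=-1103 / 73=-15.11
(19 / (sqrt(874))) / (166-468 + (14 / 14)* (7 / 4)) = -2* sqrt(874) / 27623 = -0.00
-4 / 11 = -0.36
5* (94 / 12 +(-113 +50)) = -1655 / 6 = -275.83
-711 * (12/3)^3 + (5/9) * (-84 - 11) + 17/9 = -409994/9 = -45554.89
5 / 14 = 0.36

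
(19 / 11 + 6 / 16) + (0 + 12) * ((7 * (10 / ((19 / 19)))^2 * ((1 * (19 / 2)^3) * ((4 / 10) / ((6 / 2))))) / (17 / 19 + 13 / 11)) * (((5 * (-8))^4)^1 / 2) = 1614729318405735 / 2728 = 591909574195.65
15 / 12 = 5 / 4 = 1.25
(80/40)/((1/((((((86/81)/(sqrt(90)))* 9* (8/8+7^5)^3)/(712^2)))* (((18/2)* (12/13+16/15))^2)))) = 960572273232047872* sqrt(10)/501993375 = 6051068384.36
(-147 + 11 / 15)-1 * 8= -2314 / 15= -154.27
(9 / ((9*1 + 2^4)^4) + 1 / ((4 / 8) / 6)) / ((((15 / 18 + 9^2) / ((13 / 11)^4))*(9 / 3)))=267759889098 / 2808098046875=0.10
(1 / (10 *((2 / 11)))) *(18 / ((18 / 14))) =77 / 10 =7.70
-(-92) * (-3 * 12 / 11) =-3312 / 11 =-301.09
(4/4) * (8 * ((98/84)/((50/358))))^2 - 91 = 24608269/5625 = 4374.80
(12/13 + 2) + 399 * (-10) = -51832/13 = -3987.08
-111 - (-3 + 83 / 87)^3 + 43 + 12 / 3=-36504440 / 658503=-55.44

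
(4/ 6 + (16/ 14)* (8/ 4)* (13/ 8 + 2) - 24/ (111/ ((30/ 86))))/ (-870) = -148294/ 14533785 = -0.01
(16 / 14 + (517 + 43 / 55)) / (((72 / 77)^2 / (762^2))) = 344612258.80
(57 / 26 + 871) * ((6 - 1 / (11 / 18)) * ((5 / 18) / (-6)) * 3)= -227030 / 429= -529.21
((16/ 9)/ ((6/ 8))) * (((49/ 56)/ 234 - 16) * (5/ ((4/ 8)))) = -1197800/ 3159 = -379.17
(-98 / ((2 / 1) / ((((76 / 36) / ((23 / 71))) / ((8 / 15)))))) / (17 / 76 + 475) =-6279595 / 4984146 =-1.26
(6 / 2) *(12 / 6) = 6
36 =36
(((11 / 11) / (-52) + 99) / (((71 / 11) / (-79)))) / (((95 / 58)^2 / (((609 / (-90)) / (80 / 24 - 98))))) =-763600103189 / 23657413000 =-32.28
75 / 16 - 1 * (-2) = 107 / 16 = 6.69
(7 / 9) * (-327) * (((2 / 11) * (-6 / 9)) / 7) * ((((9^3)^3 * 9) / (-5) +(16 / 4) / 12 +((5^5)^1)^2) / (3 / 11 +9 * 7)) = -1124211701707 / 23490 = -47859161.42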